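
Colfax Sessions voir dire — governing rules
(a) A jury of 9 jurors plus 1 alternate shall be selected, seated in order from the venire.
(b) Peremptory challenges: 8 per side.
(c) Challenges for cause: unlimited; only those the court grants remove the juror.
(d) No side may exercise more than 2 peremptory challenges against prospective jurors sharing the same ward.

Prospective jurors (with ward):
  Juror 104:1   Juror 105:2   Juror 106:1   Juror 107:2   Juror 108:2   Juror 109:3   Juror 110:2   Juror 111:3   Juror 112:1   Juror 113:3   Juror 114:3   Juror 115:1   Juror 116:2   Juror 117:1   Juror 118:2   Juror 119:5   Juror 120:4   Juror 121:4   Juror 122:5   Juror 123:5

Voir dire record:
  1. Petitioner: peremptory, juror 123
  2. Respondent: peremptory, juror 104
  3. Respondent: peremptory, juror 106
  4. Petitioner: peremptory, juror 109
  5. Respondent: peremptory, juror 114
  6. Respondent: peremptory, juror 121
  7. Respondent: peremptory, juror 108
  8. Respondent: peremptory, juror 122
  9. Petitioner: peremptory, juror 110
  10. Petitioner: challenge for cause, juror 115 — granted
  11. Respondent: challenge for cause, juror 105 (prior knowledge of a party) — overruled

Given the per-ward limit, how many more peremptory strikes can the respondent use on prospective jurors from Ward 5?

1

Respondent peremptories so far: #104, #106, #114, #121, #108, #122 — 6 of 8 used, 2 left overall.
Against Ward 5: #122 — 1 used; per-ward cap 2 leaves 1.
Binding limit: min(2, 1) = 1.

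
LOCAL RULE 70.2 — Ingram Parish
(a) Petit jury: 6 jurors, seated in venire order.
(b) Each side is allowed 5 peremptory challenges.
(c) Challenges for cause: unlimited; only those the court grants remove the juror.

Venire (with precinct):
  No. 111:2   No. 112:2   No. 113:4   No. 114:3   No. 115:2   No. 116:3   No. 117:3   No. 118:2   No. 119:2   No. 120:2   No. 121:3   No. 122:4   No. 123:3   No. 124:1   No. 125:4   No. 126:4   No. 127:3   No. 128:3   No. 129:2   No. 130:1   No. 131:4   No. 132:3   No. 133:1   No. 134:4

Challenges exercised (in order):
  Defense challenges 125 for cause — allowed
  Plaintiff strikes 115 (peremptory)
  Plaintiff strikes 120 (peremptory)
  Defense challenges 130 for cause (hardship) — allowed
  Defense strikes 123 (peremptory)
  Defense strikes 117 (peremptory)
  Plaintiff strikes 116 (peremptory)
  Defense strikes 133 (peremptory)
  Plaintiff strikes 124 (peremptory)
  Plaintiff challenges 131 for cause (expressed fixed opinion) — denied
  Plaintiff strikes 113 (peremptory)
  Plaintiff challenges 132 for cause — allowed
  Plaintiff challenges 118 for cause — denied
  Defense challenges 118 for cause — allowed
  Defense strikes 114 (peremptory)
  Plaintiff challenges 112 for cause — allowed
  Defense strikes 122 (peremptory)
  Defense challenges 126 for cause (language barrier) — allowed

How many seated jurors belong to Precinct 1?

Removed: #112, #113, #114, #115, #116, #117, #118, #120, #122, #123, #124, #125, #126, #130, #132, #133.
Seated jurors 1–6: #111, #119, #121, #127, #128, #129.
None of those are in Precinct 1 → 0.

0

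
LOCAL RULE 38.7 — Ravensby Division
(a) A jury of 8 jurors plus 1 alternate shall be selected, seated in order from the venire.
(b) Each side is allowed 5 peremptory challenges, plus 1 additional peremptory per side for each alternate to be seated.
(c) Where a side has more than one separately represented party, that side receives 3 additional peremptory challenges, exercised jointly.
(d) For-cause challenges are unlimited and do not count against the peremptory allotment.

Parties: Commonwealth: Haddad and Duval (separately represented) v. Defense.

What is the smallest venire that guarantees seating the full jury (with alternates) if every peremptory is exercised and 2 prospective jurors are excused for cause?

26

Seats to fill: 8 + 1 alternates = 9.
Peremptories — Commonwealth: 5 + 1×1 + 3 = 9; Defense: 5 + 1×1 = 6; total 15.
For-cause removals: 2.
Minimum venire: 9 + 15 + 2 = 26.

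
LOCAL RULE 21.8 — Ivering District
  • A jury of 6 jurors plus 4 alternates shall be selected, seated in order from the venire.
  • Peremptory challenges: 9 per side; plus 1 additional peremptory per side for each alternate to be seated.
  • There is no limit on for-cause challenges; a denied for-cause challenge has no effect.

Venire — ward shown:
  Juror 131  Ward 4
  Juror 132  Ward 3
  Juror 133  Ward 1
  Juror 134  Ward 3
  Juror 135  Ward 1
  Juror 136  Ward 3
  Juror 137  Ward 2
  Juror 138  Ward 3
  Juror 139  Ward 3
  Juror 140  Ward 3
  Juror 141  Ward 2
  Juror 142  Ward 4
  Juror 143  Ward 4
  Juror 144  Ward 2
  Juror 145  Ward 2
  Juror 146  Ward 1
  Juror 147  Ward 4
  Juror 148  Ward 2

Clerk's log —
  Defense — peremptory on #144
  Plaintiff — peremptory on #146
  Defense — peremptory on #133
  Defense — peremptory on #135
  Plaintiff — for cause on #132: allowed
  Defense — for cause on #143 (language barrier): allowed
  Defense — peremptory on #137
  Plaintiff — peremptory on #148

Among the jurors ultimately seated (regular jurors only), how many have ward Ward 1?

0

Removed: #132, #133, #135, #137, #143, #144, #146, #148.
Seated jurors 1–6: #131, #134, #136, #138, #139, #140 (alternates #141, #142, #145, #147 not counted).
None of those are in Ward 1 → 0.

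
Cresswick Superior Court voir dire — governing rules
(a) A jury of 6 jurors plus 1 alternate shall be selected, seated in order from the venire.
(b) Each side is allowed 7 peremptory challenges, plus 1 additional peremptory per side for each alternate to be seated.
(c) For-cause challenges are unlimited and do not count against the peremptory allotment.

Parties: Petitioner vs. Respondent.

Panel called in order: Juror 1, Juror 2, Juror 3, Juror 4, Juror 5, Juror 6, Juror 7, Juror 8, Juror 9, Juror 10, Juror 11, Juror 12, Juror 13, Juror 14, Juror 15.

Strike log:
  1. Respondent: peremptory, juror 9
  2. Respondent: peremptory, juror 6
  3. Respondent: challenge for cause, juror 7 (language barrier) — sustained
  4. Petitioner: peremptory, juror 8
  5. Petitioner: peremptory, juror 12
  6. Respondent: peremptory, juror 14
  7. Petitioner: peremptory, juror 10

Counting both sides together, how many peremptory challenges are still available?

10

Petitioner allotment: 7 base + 1 × 1 alternate = 8. Respondent allotment: 7 base + 1 × 1 alternate = 8.
Petitioner peremptories used: #8, #12, #10 — 3.
Respondent peremptories used: #9, #6, #14 — 3 (the for-cause on #7 doesn't count).
Remaining: (8 − 3) + (8 − 3) = 10.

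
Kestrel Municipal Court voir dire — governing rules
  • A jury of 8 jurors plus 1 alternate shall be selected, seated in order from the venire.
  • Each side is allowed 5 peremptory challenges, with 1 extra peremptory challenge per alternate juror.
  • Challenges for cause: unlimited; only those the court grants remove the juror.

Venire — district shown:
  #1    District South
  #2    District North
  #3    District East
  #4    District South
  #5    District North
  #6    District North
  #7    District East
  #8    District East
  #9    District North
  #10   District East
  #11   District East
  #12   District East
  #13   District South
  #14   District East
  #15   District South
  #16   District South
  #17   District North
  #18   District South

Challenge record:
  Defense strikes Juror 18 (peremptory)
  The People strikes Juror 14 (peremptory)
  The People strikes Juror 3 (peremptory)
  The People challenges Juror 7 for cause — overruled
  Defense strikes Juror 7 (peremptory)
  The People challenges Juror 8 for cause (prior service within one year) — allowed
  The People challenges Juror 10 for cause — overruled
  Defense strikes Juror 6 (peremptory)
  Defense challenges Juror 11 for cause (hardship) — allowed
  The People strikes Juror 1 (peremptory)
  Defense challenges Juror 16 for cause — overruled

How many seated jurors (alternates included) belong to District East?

2

Removed: #1, #3, #6, #7, #8, #11, #14, #18.
Seated (9 incl. alternates): #2, #4, #5, #9, #10, #12, #13, #15, #16.
Of those, in District East: #10, #12 → 2.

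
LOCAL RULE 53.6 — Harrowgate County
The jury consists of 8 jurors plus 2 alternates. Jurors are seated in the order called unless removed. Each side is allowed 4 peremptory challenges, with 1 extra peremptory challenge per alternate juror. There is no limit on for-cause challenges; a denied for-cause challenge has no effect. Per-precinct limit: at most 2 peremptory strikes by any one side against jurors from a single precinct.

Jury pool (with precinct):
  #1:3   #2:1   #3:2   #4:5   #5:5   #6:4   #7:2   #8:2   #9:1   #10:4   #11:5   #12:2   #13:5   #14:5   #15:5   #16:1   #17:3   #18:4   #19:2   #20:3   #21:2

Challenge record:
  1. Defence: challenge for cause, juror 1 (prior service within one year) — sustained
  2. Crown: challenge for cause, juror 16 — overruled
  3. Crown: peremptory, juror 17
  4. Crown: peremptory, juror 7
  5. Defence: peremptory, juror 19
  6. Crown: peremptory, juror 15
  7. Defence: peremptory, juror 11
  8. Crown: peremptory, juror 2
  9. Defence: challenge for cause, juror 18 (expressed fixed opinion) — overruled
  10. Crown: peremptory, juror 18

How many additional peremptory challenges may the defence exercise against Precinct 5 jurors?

Defence peremptories so far: #19, #11 — 2 of 6 used, 4 left overall.
Against Precinct 5: #11 — 1 used; per-precinct cap 2 leaves 1.
Binding limit: min(4, 1) = 1.

1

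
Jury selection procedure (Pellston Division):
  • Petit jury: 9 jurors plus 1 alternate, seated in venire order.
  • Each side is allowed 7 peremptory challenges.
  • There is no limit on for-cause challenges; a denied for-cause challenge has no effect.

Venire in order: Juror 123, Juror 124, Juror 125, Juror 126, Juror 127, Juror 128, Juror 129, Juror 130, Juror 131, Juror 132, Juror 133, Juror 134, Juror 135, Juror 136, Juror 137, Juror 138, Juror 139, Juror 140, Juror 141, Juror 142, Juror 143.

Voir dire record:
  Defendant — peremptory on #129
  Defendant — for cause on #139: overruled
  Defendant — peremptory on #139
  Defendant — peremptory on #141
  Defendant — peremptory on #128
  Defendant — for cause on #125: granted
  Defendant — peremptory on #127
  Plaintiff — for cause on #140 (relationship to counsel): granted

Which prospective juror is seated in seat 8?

Removed: #125, #127, #128, #129, #139, #140, #141.
Filling seats in venire order through position 8: #123, #124, #126, #130, #131, #132, #133, #134.
So seat 8 is #134.

134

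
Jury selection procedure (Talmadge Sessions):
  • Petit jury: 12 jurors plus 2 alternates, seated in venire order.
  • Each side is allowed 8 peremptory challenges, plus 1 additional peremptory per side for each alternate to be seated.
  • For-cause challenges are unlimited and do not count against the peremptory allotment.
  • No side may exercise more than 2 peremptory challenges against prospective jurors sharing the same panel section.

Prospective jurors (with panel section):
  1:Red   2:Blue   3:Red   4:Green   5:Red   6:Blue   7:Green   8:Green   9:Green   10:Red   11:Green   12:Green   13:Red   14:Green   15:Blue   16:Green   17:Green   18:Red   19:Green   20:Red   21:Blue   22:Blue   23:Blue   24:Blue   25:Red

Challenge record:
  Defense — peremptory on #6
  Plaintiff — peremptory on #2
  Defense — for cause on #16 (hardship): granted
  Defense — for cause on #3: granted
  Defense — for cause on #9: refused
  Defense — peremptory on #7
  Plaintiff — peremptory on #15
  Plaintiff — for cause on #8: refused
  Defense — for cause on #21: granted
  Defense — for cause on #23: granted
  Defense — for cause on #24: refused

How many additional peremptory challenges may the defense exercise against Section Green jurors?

1

Defense peremptories so far: #6, #7 — 2 of 10 used, 8 left overall.
Against Section Green: #7 — 1 used; per-section cap 2 leaves 1.
Binding limit: min(8, 1) = 1.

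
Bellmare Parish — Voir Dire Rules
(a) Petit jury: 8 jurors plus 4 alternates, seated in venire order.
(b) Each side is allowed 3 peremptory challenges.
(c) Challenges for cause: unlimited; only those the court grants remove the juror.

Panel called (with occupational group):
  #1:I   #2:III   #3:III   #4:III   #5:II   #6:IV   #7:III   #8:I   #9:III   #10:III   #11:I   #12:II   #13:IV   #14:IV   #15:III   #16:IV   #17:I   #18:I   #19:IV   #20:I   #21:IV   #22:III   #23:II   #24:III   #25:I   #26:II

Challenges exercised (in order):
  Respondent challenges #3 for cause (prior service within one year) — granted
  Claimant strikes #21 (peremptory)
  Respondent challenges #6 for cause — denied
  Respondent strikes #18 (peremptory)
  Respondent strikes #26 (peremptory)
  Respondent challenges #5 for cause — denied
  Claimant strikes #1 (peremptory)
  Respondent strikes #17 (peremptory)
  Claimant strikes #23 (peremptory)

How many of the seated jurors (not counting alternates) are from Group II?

Removed: #1, #3, #17, #18, #21, #23, #26.
Seated jurors 1–8: #2, #4, #5, #6, #7, #8, #9, #10 (alternates #11, #12, #13, #14 not counted).
Of those, in Group II: #5 → 1.

1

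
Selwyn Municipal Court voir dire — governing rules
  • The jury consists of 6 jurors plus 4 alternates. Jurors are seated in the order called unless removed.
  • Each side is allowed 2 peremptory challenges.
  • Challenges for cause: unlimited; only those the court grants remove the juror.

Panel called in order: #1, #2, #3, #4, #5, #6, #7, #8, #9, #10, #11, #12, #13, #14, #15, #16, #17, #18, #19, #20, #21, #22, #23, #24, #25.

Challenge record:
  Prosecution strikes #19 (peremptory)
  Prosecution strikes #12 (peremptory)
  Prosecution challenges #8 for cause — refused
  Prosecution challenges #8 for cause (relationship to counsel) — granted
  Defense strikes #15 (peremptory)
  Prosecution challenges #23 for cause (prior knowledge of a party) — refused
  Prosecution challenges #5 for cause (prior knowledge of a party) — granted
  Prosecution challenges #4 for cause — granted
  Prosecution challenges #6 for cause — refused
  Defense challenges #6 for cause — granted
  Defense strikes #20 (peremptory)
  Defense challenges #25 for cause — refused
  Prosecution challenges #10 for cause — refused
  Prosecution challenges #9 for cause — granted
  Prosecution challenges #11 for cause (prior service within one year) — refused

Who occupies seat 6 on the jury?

11

Removed: #4, #5, #6, #8, #9, #12, #15, #19, #20. (#10, #11, #23, #25 stay — for-cause denied.)
Filling seats in venire order through position 6: #1, #2, #3, #7, #10, #11.
So seat 6 is #11.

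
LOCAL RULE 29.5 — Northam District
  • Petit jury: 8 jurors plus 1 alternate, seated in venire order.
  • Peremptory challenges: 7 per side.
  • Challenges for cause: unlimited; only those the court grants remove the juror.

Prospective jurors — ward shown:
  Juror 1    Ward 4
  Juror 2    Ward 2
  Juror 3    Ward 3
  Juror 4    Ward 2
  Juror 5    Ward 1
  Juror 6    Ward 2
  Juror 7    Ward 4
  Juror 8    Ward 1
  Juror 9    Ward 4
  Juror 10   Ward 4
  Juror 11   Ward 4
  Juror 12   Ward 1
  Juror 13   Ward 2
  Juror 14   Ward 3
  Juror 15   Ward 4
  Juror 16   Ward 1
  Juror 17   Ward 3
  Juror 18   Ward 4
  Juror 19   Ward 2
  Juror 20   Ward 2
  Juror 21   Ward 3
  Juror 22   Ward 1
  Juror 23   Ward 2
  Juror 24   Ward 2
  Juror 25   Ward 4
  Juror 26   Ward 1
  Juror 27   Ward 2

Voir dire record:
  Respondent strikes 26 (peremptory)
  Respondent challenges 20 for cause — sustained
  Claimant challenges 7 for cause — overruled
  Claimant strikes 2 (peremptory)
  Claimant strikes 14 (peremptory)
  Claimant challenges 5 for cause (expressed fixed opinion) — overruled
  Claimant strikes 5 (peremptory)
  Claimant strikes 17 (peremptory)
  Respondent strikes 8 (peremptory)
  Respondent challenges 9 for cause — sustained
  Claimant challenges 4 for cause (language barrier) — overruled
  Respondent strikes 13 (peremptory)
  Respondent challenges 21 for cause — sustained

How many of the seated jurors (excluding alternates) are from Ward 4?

Removed: #2, #5, #8, #9, #13, #14, #17, #20, #21, #26.
Seated jurors 1–8: #1, #3, #4, #6, #7, #10, #11, #12 (alternates #15 not counted).
Of those, in Ward 4: #1, #7, #10, #11 → 4.

4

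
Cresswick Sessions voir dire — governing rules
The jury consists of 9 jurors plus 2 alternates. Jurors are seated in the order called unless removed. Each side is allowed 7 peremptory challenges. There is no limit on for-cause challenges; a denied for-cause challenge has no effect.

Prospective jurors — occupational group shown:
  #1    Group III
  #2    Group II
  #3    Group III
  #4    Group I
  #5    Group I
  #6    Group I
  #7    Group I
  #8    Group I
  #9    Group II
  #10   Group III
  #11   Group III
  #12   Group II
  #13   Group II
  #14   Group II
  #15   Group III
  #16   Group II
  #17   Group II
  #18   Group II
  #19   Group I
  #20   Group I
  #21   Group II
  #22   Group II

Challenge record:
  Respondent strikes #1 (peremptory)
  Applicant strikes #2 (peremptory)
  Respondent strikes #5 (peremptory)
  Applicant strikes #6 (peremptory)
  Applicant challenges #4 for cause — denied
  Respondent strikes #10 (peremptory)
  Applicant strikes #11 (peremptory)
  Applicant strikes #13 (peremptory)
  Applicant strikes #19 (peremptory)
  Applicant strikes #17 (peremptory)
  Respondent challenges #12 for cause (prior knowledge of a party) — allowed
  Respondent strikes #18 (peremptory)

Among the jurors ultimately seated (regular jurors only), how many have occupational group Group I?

4

Removed: #1, #2, #5, #6, #10, #11, #12, #13, #17, #18, #19.
Seated jurors 1–9: #3, #4, #7, #8, #9, #14, #15, #16, #20 (alternates #21, #22 not counted).
Of those, in Group I: #4, #7, #8, #20 → 4.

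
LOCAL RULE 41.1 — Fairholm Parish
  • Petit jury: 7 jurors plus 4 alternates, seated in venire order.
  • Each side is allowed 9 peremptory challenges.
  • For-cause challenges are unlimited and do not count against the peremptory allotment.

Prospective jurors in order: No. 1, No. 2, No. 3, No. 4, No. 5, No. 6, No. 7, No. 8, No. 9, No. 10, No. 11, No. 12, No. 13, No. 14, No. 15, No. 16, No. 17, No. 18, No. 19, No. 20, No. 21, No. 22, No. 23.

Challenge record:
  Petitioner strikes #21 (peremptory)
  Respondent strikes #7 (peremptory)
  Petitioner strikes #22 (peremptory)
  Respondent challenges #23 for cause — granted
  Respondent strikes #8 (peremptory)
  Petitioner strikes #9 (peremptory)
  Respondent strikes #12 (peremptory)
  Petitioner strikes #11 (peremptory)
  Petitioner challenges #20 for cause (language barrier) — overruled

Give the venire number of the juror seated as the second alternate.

Removed: #7, #8, #9, #11, #12, #21, #22, #23. (#20 stays — for-cause denied.)
Seating in order: seats 1–7 → #1, #2, #3, #4, #5, #6, #10; alternates → #13, #14, #15, #16.
So alternate 2 is #14.

14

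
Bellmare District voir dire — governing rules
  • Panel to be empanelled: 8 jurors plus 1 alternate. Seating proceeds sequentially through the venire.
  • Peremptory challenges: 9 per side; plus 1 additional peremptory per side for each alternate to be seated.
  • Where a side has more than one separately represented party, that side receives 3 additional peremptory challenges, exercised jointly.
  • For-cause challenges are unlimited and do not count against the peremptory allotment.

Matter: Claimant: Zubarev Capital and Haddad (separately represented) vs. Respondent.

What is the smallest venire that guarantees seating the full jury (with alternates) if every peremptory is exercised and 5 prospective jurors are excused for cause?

37

Seats to fill: 8 + 1 alternates = 9.
Peremptories — Claimant: 9 + 1×1 + 3 = 13; Respondent: 9 + 1×1 = 10; total 23.
For-cause removals: 5.
Minimum venire: 9 + 23 + 5 = 37.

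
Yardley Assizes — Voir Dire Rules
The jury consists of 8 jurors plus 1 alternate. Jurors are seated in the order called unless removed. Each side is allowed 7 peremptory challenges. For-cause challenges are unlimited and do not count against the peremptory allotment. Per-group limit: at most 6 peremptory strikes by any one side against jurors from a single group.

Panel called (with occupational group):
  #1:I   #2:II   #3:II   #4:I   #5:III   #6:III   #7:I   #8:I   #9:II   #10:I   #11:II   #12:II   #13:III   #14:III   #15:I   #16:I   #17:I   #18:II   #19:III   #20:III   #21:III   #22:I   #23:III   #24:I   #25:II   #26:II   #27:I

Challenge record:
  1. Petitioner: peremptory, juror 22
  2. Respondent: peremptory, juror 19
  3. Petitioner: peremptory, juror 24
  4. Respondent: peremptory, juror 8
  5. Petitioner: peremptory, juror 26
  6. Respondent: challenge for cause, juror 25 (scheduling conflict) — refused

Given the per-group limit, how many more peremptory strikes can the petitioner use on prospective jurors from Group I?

Petitioner peremptories so far: #22, #24, #26 — 3 of 7 used, 4 left overall.
Against Group I: #22, #24 — 2 used; per-group cap 6 leaves 4.
Binding limit: min(4, 4) = 4.

4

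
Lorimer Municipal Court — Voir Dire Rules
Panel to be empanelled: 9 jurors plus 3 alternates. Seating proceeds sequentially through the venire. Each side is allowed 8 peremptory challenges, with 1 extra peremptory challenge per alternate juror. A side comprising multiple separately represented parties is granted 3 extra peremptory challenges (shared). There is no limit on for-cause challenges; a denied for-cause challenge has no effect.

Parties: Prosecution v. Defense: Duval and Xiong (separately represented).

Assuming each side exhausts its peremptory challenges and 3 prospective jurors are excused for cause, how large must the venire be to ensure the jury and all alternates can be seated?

40

Seats to fill: 9 + 3 alternates = 12.
Peremptories — Prosecution: 8 + 1×3 = 11; Defense: 8 + 1×3 + 3 = 14; total 25.
For-cause removals: 3.
Minimum venire: 12 + 25 + 3 = 40.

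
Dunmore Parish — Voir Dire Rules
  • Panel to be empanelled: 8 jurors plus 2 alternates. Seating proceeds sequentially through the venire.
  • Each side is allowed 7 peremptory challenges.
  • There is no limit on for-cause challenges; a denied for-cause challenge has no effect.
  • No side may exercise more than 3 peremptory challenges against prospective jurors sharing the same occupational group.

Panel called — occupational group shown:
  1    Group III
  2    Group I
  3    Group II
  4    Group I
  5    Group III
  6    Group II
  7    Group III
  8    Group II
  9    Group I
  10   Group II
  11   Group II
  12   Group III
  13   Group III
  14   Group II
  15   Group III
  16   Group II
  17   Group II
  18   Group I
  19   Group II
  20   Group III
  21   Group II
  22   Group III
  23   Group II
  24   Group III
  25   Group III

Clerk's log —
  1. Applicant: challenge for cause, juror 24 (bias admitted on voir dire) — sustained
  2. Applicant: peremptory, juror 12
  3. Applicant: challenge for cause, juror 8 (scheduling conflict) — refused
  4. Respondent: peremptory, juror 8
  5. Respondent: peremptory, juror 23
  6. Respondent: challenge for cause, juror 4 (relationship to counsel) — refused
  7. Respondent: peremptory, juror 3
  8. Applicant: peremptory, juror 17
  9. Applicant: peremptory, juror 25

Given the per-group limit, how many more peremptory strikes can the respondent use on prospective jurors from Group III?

Respondent peremptories so far: #8, #23, #3 — 3 of 7 used, 4 left overall.
Against Group III: none yet — per-group cap 3 leaves 3.
Binding limit: min(4, 3) = 3.

3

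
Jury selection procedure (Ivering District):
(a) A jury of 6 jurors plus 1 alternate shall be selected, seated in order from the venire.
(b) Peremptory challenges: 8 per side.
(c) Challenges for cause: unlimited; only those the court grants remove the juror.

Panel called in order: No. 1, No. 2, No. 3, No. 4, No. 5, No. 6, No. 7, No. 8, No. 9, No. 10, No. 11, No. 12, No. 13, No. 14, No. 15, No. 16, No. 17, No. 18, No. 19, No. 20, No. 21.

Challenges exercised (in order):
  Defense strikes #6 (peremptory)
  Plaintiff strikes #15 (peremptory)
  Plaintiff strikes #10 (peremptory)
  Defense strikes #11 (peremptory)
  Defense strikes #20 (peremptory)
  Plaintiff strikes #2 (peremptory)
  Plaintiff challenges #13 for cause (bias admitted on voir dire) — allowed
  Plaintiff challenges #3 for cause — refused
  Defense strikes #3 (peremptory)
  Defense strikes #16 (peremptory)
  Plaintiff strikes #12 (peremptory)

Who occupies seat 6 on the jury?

Removed: #2, #3, #6, #10, #11, #12, #13, #15, #16, #20.
Filling seats in venire order through position 6: #1, #4, #5, #7, #8, #9.
So seat 6 is #9.

9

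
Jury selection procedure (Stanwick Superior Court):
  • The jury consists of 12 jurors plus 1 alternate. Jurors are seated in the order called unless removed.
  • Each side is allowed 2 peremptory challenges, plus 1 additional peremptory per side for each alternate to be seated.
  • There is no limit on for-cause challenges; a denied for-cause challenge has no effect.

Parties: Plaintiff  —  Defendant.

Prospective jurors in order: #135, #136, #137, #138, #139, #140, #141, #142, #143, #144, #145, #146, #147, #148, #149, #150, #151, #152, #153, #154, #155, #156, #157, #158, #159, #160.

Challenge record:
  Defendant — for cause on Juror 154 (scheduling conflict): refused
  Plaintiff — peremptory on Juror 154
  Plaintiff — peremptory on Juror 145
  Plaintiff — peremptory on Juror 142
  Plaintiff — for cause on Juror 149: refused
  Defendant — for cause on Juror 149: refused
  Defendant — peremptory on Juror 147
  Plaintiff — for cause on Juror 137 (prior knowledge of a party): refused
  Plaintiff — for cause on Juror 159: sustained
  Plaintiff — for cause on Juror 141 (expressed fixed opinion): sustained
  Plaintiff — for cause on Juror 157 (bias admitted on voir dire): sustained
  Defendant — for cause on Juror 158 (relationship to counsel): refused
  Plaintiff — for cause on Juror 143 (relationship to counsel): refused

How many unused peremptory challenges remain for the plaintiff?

0

Plaintiff allotment: 2 base + 1 × 1 alternate = 3.
Plaintiff peremptories used: #154, #145, #142 — 3 (for-cause on #149, #137, #159, #141, #157, #143 don't count).
Remaining: 3 − 3 = 0.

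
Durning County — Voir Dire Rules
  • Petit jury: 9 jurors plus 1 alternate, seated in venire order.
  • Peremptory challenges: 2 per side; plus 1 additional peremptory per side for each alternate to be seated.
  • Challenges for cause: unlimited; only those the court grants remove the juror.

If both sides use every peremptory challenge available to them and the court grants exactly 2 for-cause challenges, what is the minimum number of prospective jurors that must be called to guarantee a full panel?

Seats to fill: 9 + 1 alternates = 10.
Peremptories: 2 + 1×1 = 3 per side × 2 sides = 6.
For-cause removals: 2.
Minimum venire: 10 + 6 + 2 = 18.

18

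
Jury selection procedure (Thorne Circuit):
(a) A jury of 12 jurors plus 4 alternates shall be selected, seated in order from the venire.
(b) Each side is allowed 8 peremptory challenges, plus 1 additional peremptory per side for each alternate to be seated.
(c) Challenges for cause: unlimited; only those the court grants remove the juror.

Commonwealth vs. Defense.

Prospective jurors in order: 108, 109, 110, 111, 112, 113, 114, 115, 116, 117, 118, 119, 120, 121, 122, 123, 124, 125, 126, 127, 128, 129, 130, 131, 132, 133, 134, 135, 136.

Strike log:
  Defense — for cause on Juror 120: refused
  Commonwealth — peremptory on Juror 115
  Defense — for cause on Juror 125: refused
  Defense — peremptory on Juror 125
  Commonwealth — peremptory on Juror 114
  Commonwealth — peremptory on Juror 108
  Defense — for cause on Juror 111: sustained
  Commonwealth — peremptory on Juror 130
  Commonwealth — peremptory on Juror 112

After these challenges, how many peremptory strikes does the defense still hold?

Defense allotment: 8 base + 1 × 4 alternates = 12.
Defense peremptories used: #125 — 1 (for-cause on #120, #125, #111 don't count).
Remaining: 12 − 1 = 11.

11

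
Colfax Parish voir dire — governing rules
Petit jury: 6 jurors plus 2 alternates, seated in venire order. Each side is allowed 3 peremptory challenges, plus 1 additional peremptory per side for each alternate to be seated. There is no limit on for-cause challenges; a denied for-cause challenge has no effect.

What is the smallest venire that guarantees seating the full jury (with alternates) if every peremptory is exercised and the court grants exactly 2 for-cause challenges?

Seats to fill: 6 + 2 alternates = 8.
Peremptories: 3 + 1×2 = 5 per side × 2 sides = 10.
For-cause removals: 2.
Minimum venire: 8 + 10 + 2 = 20.

20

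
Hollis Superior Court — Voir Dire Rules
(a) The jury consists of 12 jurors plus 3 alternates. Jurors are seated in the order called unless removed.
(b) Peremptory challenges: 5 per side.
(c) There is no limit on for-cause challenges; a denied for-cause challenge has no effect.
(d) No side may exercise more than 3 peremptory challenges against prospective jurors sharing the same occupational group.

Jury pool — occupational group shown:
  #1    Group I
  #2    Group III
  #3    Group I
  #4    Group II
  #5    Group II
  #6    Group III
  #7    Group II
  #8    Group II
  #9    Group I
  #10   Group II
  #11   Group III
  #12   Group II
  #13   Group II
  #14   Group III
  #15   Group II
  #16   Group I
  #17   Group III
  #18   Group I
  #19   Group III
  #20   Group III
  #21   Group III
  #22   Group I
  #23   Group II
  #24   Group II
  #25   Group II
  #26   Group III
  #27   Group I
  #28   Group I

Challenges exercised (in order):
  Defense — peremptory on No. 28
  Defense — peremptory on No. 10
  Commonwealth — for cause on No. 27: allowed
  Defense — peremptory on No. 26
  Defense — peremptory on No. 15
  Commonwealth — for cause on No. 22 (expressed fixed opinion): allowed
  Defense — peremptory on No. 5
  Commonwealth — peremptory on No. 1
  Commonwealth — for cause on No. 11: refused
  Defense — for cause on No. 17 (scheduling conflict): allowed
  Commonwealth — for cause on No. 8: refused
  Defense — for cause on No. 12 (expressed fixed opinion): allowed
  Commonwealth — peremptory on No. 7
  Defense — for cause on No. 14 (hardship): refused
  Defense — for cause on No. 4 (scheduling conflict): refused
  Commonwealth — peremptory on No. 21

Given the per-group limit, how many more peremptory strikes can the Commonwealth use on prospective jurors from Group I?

Commonwealth peremptories so far: #1, #7, #21 — 3 of 5 used, 2 left overall.
Against Group I: #1 — 1 used; per-group cap 3 leaves 2.
Binding limit: min(2, 2) = 2.

2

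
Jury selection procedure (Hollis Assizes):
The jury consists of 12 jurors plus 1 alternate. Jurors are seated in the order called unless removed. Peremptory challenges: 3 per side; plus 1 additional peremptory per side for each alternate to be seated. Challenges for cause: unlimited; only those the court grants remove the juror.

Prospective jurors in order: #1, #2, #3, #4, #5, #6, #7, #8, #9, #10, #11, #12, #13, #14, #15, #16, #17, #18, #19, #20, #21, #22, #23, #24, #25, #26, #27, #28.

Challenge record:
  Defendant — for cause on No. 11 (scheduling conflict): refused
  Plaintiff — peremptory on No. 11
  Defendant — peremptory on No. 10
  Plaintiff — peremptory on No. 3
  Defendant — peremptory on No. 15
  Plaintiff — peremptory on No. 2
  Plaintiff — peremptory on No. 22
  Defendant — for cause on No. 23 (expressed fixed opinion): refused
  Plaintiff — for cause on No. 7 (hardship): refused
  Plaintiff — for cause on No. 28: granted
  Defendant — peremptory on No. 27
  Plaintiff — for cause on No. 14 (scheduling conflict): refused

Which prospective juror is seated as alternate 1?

Removed: #2, #3, #10, #11, #15, #22, #27, #28. (#7, #14, #23 stay — for-cause denied.)
Seating in order: seats 1–12 → #1, #4, #5, #6, #7, #8, #9, #12, #13, #14, #16, #17; alternates → #18.
So alternate 1 is #18.

18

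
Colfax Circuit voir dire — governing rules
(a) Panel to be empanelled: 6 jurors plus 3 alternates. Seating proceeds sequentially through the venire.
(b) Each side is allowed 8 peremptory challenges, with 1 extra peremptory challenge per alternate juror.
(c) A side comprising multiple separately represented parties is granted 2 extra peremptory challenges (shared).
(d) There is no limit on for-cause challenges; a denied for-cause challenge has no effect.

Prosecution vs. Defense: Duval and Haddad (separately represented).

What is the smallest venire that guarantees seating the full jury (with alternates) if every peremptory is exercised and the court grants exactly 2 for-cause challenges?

35

Seats to fill: 6 + 3 alternates = 9.
Peremptories — Prosecution: 8 + 1×3 = 11; Defense: 8 + 1×3 + 2 = 13; total 24.
For-cause removals: 2.
Minimum venire: 9 + 24 + 2 = 35.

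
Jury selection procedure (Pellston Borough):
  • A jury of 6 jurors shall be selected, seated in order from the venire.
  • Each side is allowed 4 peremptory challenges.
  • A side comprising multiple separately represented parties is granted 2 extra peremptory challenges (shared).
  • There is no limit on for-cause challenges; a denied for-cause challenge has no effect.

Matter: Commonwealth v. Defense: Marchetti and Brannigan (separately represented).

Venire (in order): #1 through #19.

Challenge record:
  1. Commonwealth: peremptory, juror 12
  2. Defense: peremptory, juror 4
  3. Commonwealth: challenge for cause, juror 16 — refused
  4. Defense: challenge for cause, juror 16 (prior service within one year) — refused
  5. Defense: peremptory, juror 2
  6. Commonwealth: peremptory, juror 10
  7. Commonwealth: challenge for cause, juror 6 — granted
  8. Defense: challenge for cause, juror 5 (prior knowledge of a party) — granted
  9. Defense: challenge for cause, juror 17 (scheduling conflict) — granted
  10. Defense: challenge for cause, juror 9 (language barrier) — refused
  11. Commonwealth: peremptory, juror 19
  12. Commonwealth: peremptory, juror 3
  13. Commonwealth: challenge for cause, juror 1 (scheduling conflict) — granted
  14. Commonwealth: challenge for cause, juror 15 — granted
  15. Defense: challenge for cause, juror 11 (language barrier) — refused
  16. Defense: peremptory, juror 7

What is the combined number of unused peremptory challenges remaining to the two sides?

3

Commonwealth allotment: 4. Defense allotment: 4 base + 2 multi-party = 6.
Commonwealth peremptories used: #12, #10, #19, #3 — 4 (for-cause on #16, #6, #1, #15 don't count).
Defense peremptories used: #4, #2, #7 — 3 (for-cause on #16, #5, #17, #9, #11 don't count).
Remaining: (4 − 4) + (6 − 3) = 3.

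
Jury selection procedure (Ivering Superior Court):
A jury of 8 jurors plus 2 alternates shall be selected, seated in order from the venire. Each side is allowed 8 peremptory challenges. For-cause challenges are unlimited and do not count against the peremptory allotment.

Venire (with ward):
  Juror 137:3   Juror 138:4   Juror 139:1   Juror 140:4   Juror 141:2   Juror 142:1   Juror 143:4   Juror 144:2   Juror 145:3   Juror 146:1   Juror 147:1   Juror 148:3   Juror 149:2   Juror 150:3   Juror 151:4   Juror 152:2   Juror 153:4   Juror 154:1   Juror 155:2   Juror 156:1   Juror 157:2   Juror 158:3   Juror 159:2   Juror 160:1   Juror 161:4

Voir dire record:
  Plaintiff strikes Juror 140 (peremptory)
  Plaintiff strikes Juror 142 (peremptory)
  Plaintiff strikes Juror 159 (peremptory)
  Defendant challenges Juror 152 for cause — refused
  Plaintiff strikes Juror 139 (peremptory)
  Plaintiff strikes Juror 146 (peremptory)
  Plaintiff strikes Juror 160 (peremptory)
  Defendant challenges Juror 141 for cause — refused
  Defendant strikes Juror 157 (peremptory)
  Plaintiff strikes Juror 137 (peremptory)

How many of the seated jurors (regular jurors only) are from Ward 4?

2

Removed: #137, #139, #140, #142, #146, #157, #159, #160.
Seated jurors 1–8: #138, #141, #143, #144, #145, #147, #148, #149 (alternates #150, #151 not counted).
Of those, in Ward 4: #138, #143 → 2.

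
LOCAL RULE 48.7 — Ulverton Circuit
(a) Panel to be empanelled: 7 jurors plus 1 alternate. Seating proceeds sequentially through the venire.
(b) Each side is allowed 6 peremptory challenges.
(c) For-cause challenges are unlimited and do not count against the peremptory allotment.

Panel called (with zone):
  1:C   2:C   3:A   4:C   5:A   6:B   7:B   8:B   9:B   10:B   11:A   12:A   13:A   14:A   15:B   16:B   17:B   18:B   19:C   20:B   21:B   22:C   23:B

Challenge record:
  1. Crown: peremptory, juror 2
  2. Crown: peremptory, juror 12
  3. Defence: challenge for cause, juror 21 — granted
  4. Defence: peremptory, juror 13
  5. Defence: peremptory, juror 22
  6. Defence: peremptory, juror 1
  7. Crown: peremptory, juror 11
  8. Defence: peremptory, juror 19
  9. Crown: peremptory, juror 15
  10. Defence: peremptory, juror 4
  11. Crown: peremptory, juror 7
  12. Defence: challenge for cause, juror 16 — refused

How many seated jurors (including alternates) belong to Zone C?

0

Removed: #1, #2, #4, #7, #11, #12, #13, #15, #19, #21, #22.
Seated (8 incl. alternates): #3, #5, #6, #8, #9, #10, #14, #16.
None of those are in Zone C → 0.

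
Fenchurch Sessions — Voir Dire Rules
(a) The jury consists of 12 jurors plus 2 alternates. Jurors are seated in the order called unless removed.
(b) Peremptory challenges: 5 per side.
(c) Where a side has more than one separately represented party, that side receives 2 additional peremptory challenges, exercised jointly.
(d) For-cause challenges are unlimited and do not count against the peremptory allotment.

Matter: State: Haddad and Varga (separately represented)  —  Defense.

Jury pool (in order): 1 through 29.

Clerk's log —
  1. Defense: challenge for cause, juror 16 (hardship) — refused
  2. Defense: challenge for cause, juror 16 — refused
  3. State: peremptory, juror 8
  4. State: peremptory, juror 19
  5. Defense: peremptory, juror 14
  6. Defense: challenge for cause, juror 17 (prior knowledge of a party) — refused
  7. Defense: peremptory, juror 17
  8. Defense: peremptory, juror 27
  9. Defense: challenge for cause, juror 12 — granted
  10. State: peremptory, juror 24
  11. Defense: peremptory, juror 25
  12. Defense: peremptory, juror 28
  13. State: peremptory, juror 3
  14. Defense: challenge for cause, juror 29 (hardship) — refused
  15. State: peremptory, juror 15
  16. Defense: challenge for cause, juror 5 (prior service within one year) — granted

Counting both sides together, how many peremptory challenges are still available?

2

State allotment: 5 base + 2 multi-party = 7. Defense allotment: 5.
State peremptories used: #8, #19, #24, #3, #15 — 5.
Defense peremptories used: #14, #17, #27, #25, #28 — 5 (for-cause on #16, #16, #17, #12, #29, #5 don't count).
Remaining: (7 − 5) + (5 − 5) = 2.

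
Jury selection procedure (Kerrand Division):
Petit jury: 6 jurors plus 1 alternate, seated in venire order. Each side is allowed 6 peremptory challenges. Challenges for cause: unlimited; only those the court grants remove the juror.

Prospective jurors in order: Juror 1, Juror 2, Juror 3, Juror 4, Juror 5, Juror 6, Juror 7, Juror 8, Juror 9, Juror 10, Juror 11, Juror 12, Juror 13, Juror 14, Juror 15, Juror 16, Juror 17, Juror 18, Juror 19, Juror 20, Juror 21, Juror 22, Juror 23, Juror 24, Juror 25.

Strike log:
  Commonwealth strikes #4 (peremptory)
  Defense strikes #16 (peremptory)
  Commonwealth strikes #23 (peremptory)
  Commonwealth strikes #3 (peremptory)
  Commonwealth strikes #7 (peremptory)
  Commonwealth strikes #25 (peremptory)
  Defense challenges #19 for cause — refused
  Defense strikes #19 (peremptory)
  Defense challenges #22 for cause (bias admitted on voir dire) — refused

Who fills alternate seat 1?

Removed: #3, #4, #7, #16, #19, #23, #25. (#22 stays — for-cause denied.)
Filling seats in venire order through position 7: #1, #2, #5, #6, #8, #9, #10.
So alternate 1 is #10.

10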